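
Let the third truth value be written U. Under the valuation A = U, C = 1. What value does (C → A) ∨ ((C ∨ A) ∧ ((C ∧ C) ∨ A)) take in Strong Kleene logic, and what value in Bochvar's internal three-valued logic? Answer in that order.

In Strong Kleene logic: C → A = 1 → U = U  [¬1 ∨ U]
C ∨ A = 1 ∨ U = 1
C ∧ C = 1 ∧ 1 = 1
(C ∧ C) ∨ A = 1 ∨ U = 1
(C ∨ A) ∧ ((C ∧ C) ∨ A) = 1 ∧ 1 = 1
(C → A) ∨ ((C ∨ A) ∧ ((C ∧ C) ∨ A)) = U ∨ 1 = 1
In Bochvar's internal three-valued logic: C → A = 1 → U = U  [any arg is the third value ⇒ result is the third value]
C ∨ A = 1 ∨ U = U
C ∧ C = 1 ∧ 1 = 1
(C ∧ C) ∨ A = 1 ∨ U = U
(C ∨ A) ∧ ((C ∧ C) ∨ A) = U ∧ U = U
(C → A) ∨ ((C ∨ A) ∧ ((C ∧ C) ∨ A)) = U ∨ U = U
They differ because Strong Kleene logic and Bochvar's internal three-valued logic treat U differently under the binary connectives.

1; U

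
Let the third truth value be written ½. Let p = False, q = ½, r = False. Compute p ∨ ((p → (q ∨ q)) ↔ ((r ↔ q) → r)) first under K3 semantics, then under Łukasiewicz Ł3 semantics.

½; ½

In K3: q ∨ q = ½ ∨ ½ = ½
p → (q ∨ q) = False → ½ = True  [¬False ∨ ½]
r ↔ q = False ↔ ½ = ½
(r ↔ q) → r = ½ → False = ½
(p → (q ∨ q)) ↔ ((r ↔ q) → r) = True ↔ ½ = ½
p ∨ ((p → (q ∨ q)) ↔ ((r ↔ q) → r)) = False ∨ ½ = ½
In Łukasiewicz Ł3: q ∨ q = ½ ∨ ½ = ½
p → (q ∨ q) = False → ½ = True  [min(1, 1−0+½)]
r ↔ q = False ↔ ½ = ½
(r ↔ q) → r = ½ → False = ½
(p → (q ∨ q)) ↔ ((r ↔ q) → r) = True ↔ ½ = ½
p ∨ ((p → (q ∨ q)) ↔ ((r ↔ q) → r)) = False ∨ ½ = ½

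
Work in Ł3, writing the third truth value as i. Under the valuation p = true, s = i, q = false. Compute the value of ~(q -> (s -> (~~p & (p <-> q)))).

false

~p = ~true = false
~~p = ~false = true
p <-> q = true <-> false = false
~~p & (p <-> q) = true & false = false
s -> (~~p & (p <-> q)) = i -> false = i  [min(1, 1−½+0)]
q -> (s -> (~~p & (p <-> q))) = false -> i = true
~(q -> (s -> (~~p & (p <-> q)))) = ~true = false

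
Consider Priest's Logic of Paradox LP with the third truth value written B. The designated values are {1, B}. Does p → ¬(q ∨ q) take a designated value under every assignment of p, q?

No

Countermodel: p=1, q=1 gives 0, which is not designated.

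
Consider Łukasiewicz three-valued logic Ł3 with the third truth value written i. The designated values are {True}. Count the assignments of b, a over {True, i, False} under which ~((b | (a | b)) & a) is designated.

Designated under: (b=True, a=False); (b=i, a=False); (b=False, a=False).

3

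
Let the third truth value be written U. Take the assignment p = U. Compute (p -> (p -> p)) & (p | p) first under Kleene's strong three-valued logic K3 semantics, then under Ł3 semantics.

In Kleene's strong three-valued logic K3: p -> p = U -> U = U
p -> (p -> p) = U -> U = U
p | p = U | U = U
(p -> (p -> p)) & (p | p) = U & U = U
In Ł3: p -> p = U -> U = true  [min(1, 1−½+½)]
p -> (p -> p) = U -> true = true
p | p = U | U = U
(p -> (p -> p)) & (p | p) = true & U = U

U; U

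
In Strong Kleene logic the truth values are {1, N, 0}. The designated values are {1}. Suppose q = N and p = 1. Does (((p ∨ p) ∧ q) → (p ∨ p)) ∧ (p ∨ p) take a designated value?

p ∨ p = 1 ∨ 1 = 1
(p ∨ p) ∧ q = 1 ∧ N = N
p ∨ p = 1 ∨ 1 = 1
((p ∨ p) ∧ q) → (p ∨ p) = N → 1 = 1  [¬N ∨ 1]
p ∨ p = 1 ∨ 1 = 1
(((p ∨ p) ∧ q) → (p ∨ p)) ∧ (p ∨ p) = 1 ∧ 1 = 1
1 ∈ {1}.

Yes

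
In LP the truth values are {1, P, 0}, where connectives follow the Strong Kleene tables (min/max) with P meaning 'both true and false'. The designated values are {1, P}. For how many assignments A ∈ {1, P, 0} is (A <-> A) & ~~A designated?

A=1: 1 ✓
A=P: P ✓
A=0: 0 ·

2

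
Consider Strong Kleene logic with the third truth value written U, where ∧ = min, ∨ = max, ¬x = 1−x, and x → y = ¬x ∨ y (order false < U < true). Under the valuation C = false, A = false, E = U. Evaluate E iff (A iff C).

U

A iff C = false iff false = true
E iff (A iff C) = U iff true = U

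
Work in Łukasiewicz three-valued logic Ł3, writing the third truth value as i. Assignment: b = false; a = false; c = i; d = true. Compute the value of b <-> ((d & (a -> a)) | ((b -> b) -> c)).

false

a -> a = false -> false = true
d & (a -> a) = true & true = true
b -> b = false -> false = true
(b -> b) -> c = true -> i = i  [min(1, 1−1+½)]
(d & (a -> a)) | ((b -> b) -> c) = true | i = true
b <-> ((d & (a -> a)) | ((b -> b) -> c)) = false <-> true = false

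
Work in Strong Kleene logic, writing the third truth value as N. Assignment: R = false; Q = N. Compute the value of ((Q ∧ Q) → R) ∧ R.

Q ∧ Q = N ∧ N = N
(Q ∧ Q) → R = N → false = N  [¬N ∨ false]
((Q ∧ Q) → R) ∧ R = N ∧ false = false

false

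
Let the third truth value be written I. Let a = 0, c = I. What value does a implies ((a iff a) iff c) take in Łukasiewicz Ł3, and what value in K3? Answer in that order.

1; 1

In Łukasiewicz Ł3: a iff a = 0 iff 0 = 1
(a iff a) iff c = 1 iff I = I  [1 − |1−½|]
a implies ((a iff a) iff c) = 0 implies I = 1
In K3: a iff a = 0 iff 0 = 1
(a iff a) iff c = 1 iff I = I
a implies ((a iff a) iff c) = 0 implies I = 1  [not 0 or I]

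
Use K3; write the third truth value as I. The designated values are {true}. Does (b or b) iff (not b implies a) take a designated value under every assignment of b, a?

Countermodel: b=I, a=true gives I, which is not designated.

No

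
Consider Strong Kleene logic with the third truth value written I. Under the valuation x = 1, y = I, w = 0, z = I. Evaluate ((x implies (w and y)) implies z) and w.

0

w and y = 0 and I = 0
x implies (w and y) = 1 implies 0 = 0
(x implies (w and y)) implies z = 0 implies I = 1
((x implies (w and y)) implies z) and w = 1 and 0 = 0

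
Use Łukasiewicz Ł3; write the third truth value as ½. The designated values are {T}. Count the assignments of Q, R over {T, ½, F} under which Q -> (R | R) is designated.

6

Of the 9 assignments, 6 give a value in {T}.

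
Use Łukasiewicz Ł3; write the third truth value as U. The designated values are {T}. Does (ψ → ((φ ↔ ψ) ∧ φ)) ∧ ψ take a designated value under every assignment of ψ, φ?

Countermodel: ψ=T, φ=U gives U, which is not designated.

No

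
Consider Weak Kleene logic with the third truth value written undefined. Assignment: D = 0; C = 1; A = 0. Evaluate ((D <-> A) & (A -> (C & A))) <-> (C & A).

D <-> A = 0 <-> 0 = 1
C & A = 1 & 0 = 0
A -> (C & A) = 0 -> 0 = 1
(D <-> A) & (A -> (C & A)) = 1 & 1 = 1
C & A = 1 & 0 = 0
((D <-> A) & (A -> (C & A))) <-> (C & A) = 1 <-> 0 = 0

0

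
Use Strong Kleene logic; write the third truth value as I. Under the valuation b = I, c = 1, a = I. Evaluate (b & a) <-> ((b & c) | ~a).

I

b & a = I & I = I
b & c = I & 1 = I
~a = ~I = I
(b & c) | ~a = I | I = I
(b & a) <-> ((b & c) | ~a) = I <-> I = I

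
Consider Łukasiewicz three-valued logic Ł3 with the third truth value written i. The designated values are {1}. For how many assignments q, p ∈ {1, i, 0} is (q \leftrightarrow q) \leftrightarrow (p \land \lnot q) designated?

Designated under: (q=0, p=1).

1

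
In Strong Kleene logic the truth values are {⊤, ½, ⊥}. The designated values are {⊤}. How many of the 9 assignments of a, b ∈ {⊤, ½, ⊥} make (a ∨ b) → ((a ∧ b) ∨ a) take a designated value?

Designated under: (a=⊤, b=⊤); (a=⊤, b=½); (a=⊤, b=⊥); (a=⊥, b=⊥).

4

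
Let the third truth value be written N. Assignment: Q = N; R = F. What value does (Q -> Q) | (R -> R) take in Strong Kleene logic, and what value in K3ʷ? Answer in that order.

T; N

In Strong Kleene logic: Q -> Q = N -> N = N
R -> R = F -> F = T
(Q -> Q) | (R -> R) = N | T = T
In K3ʷ: Q -> Q = N -> N = N
R -> R = F -> F = T
(Q -> Q) | (R -> R) = N | T = N
They differ because Strong Kleene logic and K3ʷ treat N differently under the binary connectives.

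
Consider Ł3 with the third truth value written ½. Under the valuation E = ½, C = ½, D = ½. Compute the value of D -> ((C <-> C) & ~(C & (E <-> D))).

⊤

C <-> C = ½ <-> ½ = ⊤  [1 − |½−½|]
E <-> D = ½ <-> ½ = ⊤
C & (E <-> D) = ½ & ⊤ = ½
~(C & (E <-> D)) = ~½ = ½
(C <-> C) & ~(C & (E <-> D)) = ⊤ & ½ = ½
D -> ((C <-> C) & ~(C & (E <-> D))) = ½ -> ½ = ⊤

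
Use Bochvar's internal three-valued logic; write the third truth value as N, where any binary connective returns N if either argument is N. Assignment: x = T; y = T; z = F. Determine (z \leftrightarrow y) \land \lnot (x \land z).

F

z \leftrightarrow y = F \leftrightarrow T = F
x \land z = T \land F = F
\lnot (x \land z) = \lnot F = T
(z \leftrightarrow y) \land \lnot (x \land z) = F \land T = F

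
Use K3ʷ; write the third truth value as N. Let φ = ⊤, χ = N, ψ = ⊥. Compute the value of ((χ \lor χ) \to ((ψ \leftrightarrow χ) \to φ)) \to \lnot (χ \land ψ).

N

χ \lor χ = N \lor N = N
ψ \leftrightarrow χ = ⊥ \leftrightarrow N = N
(ψ \leftrightarrow χ) \to φ = N \to ⊤ = N  [any arg is the third value ⇒ result is the third value]
(χ \lor χ) \to ((ψ \leftrightarrow χ) \to φ) = N \to N = N
χ \land ψ = N \land ⊥ = N
\lnot (χ \land ψ) = \lnot N = N
((χ \lor χ) \to ((ψ \leftrightarrow χ) \to φ)) \to \lnot (χ \land ψ) = N \to N = N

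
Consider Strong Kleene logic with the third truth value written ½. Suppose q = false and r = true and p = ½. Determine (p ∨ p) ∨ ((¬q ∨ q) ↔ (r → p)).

p ∨ p = ½ ∨ ½ = ½
¬q = ¬false = true
¬q ∨ q = true ∨ false = true
r → p = true → ½ = ½  [¬true ∨ ½]
(¬q ∨ q) ↔ (r → p) = true ↔ ½ = ½
(p ∨ p) ∨ ((¬q ∨ q) ↔ (r → p)) = ½ ∨ ½ = ½

½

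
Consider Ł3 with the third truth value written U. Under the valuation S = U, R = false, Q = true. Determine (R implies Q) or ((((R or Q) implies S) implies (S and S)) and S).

true

R implies Q = false implies true = true
R or Q = false or true = true
(R or Q) implies S = true implies U = U
S and S = U and U = U
((R or Q) implies S) implies (S and S) = U implies U = true
(((R or Q) implies S) implies (S and S)) and S = true and U = U
(R implies Q) or ((((R or Q) implies S) implies (S and S)) and S) = true or U = true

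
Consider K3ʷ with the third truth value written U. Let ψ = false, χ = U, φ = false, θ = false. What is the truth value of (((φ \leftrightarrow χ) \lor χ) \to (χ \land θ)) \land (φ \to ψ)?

φ \leftrightarrow χ = false \leftrightarrow U = U
(φ \leftrightarrow χ) \lor χ = U \lor U = U
χ \land θ = U \land false = U
((φ \leftrightarrow χ) \lor χ) \to (χ \land θ) = U \to U = U
φ \to ψ = false \to false = true
(((φ \leftrightarrow χ) \lor χ) \to (χ \land θ)) \land (φ \to ψ) = U \land true = U

U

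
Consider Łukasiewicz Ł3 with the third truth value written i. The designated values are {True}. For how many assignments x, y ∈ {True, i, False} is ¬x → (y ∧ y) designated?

6

Of the 9 assignments, 6 give a value in {True}.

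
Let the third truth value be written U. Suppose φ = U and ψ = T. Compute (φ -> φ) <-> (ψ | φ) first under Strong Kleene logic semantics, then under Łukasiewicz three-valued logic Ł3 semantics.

U; T

In Strong Kleene logic: φ -> φ = U -> U = U  [~U | U]
ψ | φ = T | U = T
(φ -> φ) <-> (ψ | φ) = U <-> T = U
In Łukasiewicz three-valued logic Ł3: φ -> φ = U -> U = T  [min(1, 1−½+½)]
ψ | φ = T | U = T
(φ -> φ) <-> (ψ | φ) = T <-> T = T
They differ because Strong Kleene logic and Łukasiewicz three-valued logic Ł3 treat U differently under implication.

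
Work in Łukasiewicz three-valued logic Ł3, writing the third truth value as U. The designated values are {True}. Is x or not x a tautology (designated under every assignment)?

No

Countermodel: x=U gives U, which is not designated.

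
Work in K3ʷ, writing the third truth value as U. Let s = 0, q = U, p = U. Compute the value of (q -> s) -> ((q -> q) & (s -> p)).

q -> s = U -> 0 = U  [any arg is the third value ⇒ result is the third value]
q -> q = U -> U = U
s -> p = 0 -> U = U
(q -> q) & (s -> p) = U & U = U
(q -> s) -> ((q -> q) & (s -> p)) = U -> U = U

U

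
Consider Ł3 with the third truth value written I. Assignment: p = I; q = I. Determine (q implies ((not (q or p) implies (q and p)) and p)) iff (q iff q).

1

q or p = I or I = I
not (q or p) = not I = I
q and p = I and I = I
not (q or p) implies (q and p) = I implies I = 1  [min(1, 1−½+½)]
(not (q or p) implies (q and p)) and p = 1 and I = I
q implies ((not (q or p) implies (q and p)) and p) = I implies I = 1
q iff q = I iff I = 1
(q implies ((not (q or p) implies (q and p)) and p)) iff (q iff q) = 1 iff 1 = 1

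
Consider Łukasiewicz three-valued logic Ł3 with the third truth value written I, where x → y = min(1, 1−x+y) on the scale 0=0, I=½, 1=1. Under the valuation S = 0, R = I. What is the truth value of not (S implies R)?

S implies R = 0 implies I = 1  [min(1, 1−0+½)]
not (S implies R) = not 1 = 0

0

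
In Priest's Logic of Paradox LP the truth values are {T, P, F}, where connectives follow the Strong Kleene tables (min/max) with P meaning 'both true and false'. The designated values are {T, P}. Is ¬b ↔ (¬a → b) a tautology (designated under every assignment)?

No

Countermodel: b=T, a=T gives F, which is not designated.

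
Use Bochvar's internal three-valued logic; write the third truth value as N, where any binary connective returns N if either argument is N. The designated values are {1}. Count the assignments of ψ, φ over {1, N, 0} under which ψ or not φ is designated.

Designated under: (ψ=1, φ=1); (ψ=1, φ=0); (ψ=0, φ=0).

3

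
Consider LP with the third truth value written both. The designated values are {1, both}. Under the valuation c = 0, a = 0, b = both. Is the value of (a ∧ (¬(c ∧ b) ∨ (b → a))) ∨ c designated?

No

c ∧ b = 0 ∧ both = 0
¬(c ∧ b) = ¬0 = 1
b → a = both → 0 = both  [¬both ∨ 0]
¬(c ∧ b) ∨ (b → a) = 1 ∨ both = 1
a ∧ (¬(c ∧ b) ∨ (b → a)) = 0 ∧ 1 = 0
(a ∧ (¬(c ∧ b) ∨ (b → a))) ∨ c = 0 ∨ 0 = 0
0 ∉ {1, both}.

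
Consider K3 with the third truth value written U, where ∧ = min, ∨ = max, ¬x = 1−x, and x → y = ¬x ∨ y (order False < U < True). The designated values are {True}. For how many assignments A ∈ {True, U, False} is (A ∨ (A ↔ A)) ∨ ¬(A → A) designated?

2

A=True: True ✓
A=U: U ·
A=False: True ✓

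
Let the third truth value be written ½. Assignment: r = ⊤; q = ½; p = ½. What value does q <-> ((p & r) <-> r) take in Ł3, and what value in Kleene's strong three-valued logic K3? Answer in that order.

⊤; ½

In Ł3: p & r = ½ & ⊤ = ½
(p & r) <-> r = ½ <-> ⊤ = ½  [1 − |½−1|]
q <-> ((p & r) <-> r) = ½ <-> ½ = ⊤
In Kleene's strong three-valued logic K3: p & r = ½ & ⊤ = ½
(p & r) <-> r = ½ <-> ⊤ = ½
q <-> ((p & r) <-> r) = ½ <-> ½ = ½
They differ because Ł3 and Kleene's strong three-valued logic K3 treat ½ differently under implication.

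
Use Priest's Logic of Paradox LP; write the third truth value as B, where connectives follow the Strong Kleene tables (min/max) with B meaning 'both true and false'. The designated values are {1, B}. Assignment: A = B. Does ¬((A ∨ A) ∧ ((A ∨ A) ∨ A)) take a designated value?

A ∨ A = B ∨ B = B
A ∨ A = B ∨ B = B
(A ∨ A) ∨ A = B ∨ B = B
(A ∨ A) ∧ ((A ∨ A) ∨ A) = B ∧ B = B
¬((A ∨ A) ∧ ((A ∨ A) ∨ A)) = ¬B = B
B ∈ {1, B}.

Yes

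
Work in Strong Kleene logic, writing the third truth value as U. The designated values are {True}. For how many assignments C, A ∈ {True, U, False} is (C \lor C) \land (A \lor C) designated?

3

Designated under: (C=True, A=True); (C=True, A=U); (C=True, A=False).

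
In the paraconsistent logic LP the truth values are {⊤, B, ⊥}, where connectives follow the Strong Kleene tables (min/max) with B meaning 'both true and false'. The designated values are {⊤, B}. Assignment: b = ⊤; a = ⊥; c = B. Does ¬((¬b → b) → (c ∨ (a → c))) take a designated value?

¬b = ¬⊤ = ⊥
¬b → b = ⊥ → ⊤ = ⊤
a → c = ⊥ → B = ⊤  [¬⊥ ∨ B]
c ∨ (a → c) = B ∨ ⊤ = ⊤
(¬b → b) → (c ∨ (a → c)) = ⊤ → ⊤ = ⊤
¬((¬b → b) → (c ∨ (a → c))) = ¬⊤ = ⊥
⊥ ∉ {⊤, B}.

No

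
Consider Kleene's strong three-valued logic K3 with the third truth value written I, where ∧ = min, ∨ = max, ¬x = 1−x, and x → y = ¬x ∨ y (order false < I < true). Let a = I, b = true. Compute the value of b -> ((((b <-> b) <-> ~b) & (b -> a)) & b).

b <-> b = true <-> true = true
~b = ~true = false
(b <-> b) <-> ~b = true <-> false = false
b -> a = true -> I = I
((b <-> b) <-> ~b) & (b -> a) = false & I = false
(((b <-> b) <-> ~b) & (b -> a)) & b = false & true = false
b -> ((((b <-> b) <-> ~b) & (b -> a)) & b) = true -> false = false

false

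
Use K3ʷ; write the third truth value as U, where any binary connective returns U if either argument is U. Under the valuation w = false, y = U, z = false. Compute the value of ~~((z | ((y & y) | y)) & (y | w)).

y & y = U & U = U
(y & y) | y = U | U = U
z | ((y & y) | y) = false | U = U
y | w = U | false = U
(z | ((y & y) | y)) & (y | w) = U & U = U
~((z | ((y & y) | y)) & (y | w)) = ~U = U
~~((z | ((y & y) | y)) & (y | w)) = ~U = U

U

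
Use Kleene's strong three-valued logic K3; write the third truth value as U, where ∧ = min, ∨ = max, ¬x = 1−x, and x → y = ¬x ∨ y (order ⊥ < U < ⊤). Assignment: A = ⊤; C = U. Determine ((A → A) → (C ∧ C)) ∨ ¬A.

A → A = ⊤ → ⊤ = ⊤
C ∧ C = U ∧ U = U
(A → A) → (C ∧ C) = ⊤ → U = U  [¬⊤ ∨ U]
¬A = ¬⊤ = ⊥
((A → A) → (C ∧ C)) ∨ ¬A = U ∨ ⊥ = U

U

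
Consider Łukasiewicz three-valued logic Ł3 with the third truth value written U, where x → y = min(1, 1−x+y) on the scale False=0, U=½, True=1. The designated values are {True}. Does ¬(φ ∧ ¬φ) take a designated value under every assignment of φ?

Countermodel: φ=U gives U, which is not designated.

No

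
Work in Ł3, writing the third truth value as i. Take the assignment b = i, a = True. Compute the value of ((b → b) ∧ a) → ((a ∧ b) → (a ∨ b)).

True

b → b = i → i = True  [min(1, 1−½+½)]
(b → b) ∧ a = True ∧ True = True
a ∧ b = True ∧ i = i
a ∨ b = True ∨ i = True
(a ∧ b) → (a ∨ b) = i → True = True
((b → b) ∧ a) → ((a ∧ b) → (a ∨ b)) = True → True = True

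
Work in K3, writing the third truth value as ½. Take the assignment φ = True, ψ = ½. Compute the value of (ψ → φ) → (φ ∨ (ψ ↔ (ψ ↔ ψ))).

ψ → φ = ½ → True = True  [¬½ ∨ True]
ψ ↔ ψ = ½ ↔ ½ = ½
ψ ↔ (ψ ↔ ψ) = ½ ↔ ½ = ½
φ ∨ (ψ ↔ (ψ ↔ ψ)) = True ∨ ½ = True
(ψ → φ) → (φ ∨ (ψ ↔ (ψ ↔ ψ))) = True → True = True

True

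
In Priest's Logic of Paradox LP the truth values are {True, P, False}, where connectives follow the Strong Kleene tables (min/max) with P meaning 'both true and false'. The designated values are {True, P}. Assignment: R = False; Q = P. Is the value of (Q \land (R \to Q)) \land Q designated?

Yes

R \to Q = False \to P = True  [\lnot False \lor P]
Q \land (R \to Q) = P \land True = P
(Q \land (R \to Q)) \land Q = P \land P = P
P ∈ {True, P}.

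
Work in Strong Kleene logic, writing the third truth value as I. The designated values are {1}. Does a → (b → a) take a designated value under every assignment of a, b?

Countermodel: a=I, b=1 gives I, which is not designated.

No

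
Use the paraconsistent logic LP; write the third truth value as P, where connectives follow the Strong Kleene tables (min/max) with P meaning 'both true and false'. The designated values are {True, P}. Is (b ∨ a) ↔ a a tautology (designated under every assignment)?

Countermodel: b=True, a=False gives False, which is not designated.

No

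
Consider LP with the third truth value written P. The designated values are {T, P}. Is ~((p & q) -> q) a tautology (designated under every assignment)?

Countermodel: p=T, q=T gives F, which is not designated.

No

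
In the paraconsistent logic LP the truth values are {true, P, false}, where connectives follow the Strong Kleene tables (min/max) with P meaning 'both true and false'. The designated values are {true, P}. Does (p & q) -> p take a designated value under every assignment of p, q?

Yes

Every assignment of p, q over {true, P, false} gives a value in {true, P}.
In particular, with p=P, q=P: (p & q) -> p = P.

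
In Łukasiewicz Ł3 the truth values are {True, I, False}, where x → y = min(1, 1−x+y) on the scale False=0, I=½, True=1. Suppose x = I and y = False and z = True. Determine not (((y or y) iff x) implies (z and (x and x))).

False

y or y = False or False = False
(y or y) iff x = False iff I = I  [1 − |0−½|]
x and x = I and I = I
z and (x and x) = True and I = I
((y or y) iff x) implies (z and (x and x)) = I implies I = True
not (((y or y) iff x) implies (z and (x and x))) = not True = False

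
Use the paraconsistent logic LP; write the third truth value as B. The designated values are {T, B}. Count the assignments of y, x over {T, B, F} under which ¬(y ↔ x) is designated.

Of the 9 assignments, 7 give a value in {T, B}.

7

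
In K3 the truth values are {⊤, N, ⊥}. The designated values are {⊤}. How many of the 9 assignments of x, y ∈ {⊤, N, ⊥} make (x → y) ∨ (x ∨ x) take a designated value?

7

Of the 9 assignments, 7 give a value in {⊤}.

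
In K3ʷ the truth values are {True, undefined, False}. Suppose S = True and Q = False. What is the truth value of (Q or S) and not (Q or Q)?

True

Q or S = False or True = True
Q or Q = False or False = False
not (Q or Q) = not False = True
(Q or S) and not (Q or Q) = True and True = True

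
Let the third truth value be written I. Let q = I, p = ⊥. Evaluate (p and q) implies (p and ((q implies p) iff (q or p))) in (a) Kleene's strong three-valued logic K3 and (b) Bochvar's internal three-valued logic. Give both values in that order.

In Kleene's strong three-valued logic K3: p and q = ⊥ and I = ⊥
q implies p = I implies ⊥ = I
q or p = I or ⊥ = I
(q implies p) iff (q or p) = I iff I = I
p and ((q implies p) iff (q or p)) = ⊥ and I = ⊥
(p and q) implies (p and ((q implies p) iff (q or p))) = ⊥ implies ⊥ = ⊤
In Bochvar's internal three-valued logic: p and q = ⊥ and I = I
q implies p = I implies ⊥ = I  [any arg is the third value ⇒ result is the third value]
q or p = I or ⊥ = I
(q implies p) iff (q or p) = I iff I = I
p and ((q implies p) iff (q or p)) = ⊥ and I = I
(p and q) implies (p and ((q implies p) iff (q or p))) = I implies I = I
They differ because Kleene's strong three-valued logic K3 and Bochvar's internal three-valued logic treat I differently under the binary connectives.

⊤; I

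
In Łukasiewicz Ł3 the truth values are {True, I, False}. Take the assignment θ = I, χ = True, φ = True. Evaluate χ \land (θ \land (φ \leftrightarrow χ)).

φ \leftrightarrow χ = True \leftrightarrow True = True
θ \land (φ \leftrightarrow χ) = I \land True = I
χ \land (θ \land (φ \leftrightarrow χ)) = True \land I = I

I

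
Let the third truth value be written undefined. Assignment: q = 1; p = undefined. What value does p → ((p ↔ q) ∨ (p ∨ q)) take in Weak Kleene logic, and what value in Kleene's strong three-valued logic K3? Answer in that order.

In Weak Kleene logic: p ↔ q = undefined ↔ 1 = undefined
p ∨ q = undefined ∨ 1 = undefined
(p ↔ q) ∨ (p ∨ q) = undefined ∨ undefined = undefined
p → ((p ↔ q) ∨ (p ∨ q)) = undefined → undefined = undefined
In Kleene's strong three-valued logic K3: p ↔ q = undefined ↔ 1 = undefined
p ∨ q = undefined ∨ 1 = 1
(p ↔ q) ∨ (p ∨ q) = undefined ∨ 1 = 1
p → ((p ↔ q) ∨ (p ∨ q)) = undefined → 1 = 1
They differ because Weak Kleene logic and Kleene's strong three-valued logic K3 treat undefined differently under the binary connectives.

undefined; 1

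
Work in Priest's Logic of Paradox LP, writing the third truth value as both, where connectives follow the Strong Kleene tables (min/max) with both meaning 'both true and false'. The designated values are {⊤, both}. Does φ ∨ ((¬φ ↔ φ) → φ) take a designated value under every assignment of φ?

Every assignment of φ over {⊤, both, ⊥} gives a value in {⊤, both}.
In particular, with φ=both: φ ∨ ((¬φ ↔ φ) → φ) = both.

Yes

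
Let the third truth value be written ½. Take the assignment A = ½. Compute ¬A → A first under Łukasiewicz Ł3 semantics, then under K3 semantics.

True; ½

In Łukasiewicz Ł3: ¬A = ¬½ = ½
¬A → A = ½ → ½ = True  [min(1, 1−½+½)]
In K3: ¬A = ¬½ = ½
¬A → A = ½ → ½ = ½  [¬½ ∨ ½]
They differ because Łukasiewicz Ł3 and K3 treat ½ differently under implication.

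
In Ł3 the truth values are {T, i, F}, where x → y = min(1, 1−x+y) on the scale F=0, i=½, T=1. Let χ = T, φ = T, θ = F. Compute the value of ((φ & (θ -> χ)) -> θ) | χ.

θ -> χ = F -> T = T
φ & (θ -> χ) = T & T = T
(φ & (θ -> χ)) -> θ = T -> F = F
((φ & (θ -> χ)) -> θ) | χ = F | T = T

T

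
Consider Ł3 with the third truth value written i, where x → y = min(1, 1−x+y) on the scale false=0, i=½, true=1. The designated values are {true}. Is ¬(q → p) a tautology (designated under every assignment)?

Countermodel: q=true, p=true gives false, which is not designated.

No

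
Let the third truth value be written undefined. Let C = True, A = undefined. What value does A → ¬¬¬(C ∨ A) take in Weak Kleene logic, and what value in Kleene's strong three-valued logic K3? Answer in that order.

In Weak Kleene logic: C ∨ A = True ∨ undefined = undefined
¬(C ∨ A) = ¬undefined = undefined
¬¬(C ∨ A) = ¬undefined = undefined
¬¬¬(C ∨ A) = ¬undefined = undefined
A → ¬¬¬(C ∨ A) = undefined → undefined = undefined
In Kleene's strong three-valued logic K3: C ∨ A = True ∨ undefined = True
¬(C ∨ A) = ¬True = False
¬¬(C ∨ A) = ¬False = True
¬¬¬(C ∨ A) = ¬True = False
A → ¬¬¬(C ∨ A) = undefined → False = undefined

undefined; undefined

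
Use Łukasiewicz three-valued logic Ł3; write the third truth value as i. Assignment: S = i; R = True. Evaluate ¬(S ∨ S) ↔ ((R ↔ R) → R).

S ∨ S = i ∨ i = i
¬(S ∨ S) = ¬i = i
R ↔ R = True ↔ True = True
(R ↔ R) → R = True → True = True
¬(S ∨ S) ↔ ((R ↔ R) → R) = i ↔ True = i  [1 − |½−1|]

i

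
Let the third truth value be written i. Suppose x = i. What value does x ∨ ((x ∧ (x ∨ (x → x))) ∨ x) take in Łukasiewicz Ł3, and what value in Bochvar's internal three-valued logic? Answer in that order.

i; i

In Łukasiewicz Ł3: x → x = i → i = True  [min(1, 1−½+½)]
x ∨ (x → x) = i ∨ True = True
x ∧ (x ∨ (x → x)) = i ∧ True = i
(x ∧ (x ∨ (x → x))) ∨ x = i ∨ i = i
x ∨ ((x ∧ (x ∨ (x → x))) ∨ x) = i ∨ i = i
In Bochvar's internal three-valued logic: x → x = i → i = i  [any arg is the third value ⇒ result is the third value]
x ∨ (x → x) = i ∨ i = i
x ∧ (x ∨ (x → x)) = i ∧ i = i
(x ∧ (x ∨ (x → x))) ∨ x = i ∨ i = i
x ∨ ((x ∧ (x ∨ (x → x))) ∨ x) = i ∨ i = i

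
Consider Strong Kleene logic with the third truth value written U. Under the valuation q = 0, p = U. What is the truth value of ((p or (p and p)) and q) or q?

p and p = U and U = U
p or (p and p) = U or U = U
(p or (p and p)) and q = U and 0 = 0
((p or (p and p)) and q) or q = 0 or 0 = 0

0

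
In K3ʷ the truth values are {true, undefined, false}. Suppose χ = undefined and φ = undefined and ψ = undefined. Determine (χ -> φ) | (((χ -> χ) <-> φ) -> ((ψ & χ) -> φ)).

undefined

χ -> φ = undefined -> undefined = undefined  [any arg is the third value ⇒ result is the third value]
χ -> χ = undefined -> undefined = undefined
(χ -> χ) <-> φ = undefined <-> undefined = undefined
ψ & χ = undefined & undefined = undefined
(ψ & χ) -> φ = undefined -> undefined = undefined
((χ -> χ) <-> φ) -> ((ψ & χ) -> φ) = undefined -> undefined = undefined
(χ -> φ) | (((χ -> χ) <-> φ) -> ((ψ & χ) -> φ)) = undefined | undefined = undefined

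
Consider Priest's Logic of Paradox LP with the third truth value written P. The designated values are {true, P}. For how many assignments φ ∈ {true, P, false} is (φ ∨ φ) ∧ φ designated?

φ=true: true ✓
φ=P: P ✓
φ=false: false ·

2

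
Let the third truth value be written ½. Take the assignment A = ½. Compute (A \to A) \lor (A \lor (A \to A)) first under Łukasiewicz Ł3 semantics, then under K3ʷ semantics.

In Łukasiewicz Ł3: A \to A = ½ \to ½ = True  [min(1, 1−½+½)]
A \to A = ½ \to ½ = True
A \lor (A \to A) = ½ \lor True = True
(A \to A) \lor (A \lor (A \to A)) = True \lor True = True
In K3ʷ: A \to A = ½ \to ½ = ½
A \to A = ½ \to ½ = ½
A \lor (A \to A) = ½ \lor ½ = ½
(A \to A) \lor (A \lor (A \to A)) = ½ \lor ½ = ½
They differ because Łukasiewicz Ł3 and K3ʷ treat ½ differently under the binary connectives.

True; ½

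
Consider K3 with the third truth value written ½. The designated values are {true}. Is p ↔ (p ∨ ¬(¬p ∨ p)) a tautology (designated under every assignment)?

Countermodel: p=½ gives ½, which is not designated.

No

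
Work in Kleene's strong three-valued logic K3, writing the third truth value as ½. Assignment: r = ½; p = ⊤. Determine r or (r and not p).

not p = not ⊤ = ⊥
r and not p = ½ and ⊥ = ⊥
r or (r and not p) = ½ or ⊥ = ½

½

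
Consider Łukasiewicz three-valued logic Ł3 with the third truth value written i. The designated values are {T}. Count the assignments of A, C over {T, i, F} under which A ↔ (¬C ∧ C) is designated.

3

Designated under: (A=i, C=i); (A=F, C=T); (A=F, C=F).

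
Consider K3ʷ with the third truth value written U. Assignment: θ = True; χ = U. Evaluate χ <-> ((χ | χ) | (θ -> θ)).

χ | χ = U | U = U
θ -> θ = True -> True = True
(χ | χ) | (θ -> θ) = U | True = U
χ <-> ((χ | χ) | (θ -> θ)) = U <-> U = U

U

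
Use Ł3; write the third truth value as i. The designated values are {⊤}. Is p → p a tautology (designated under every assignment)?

Yes

Every assignment of p over {⊤, i, ⊥} gives a value in {⊤}.
In particular, with p=i: p → p = ⊤.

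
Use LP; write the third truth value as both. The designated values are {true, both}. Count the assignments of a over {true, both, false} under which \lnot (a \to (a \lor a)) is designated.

a=true: false ·
a=both: both ✓
a=false: false ·

1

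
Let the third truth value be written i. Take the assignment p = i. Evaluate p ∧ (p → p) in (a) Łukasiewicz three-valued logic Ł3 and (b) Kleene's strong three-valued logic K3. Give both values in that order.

In Łukasiewicz three-valued logic Ł3: p → p = i → i = true  [min(1, 1−½+½)]
p ∧ (p → p) = i ∧ true = i
In Kleene's strong three-valued logic K3: p → p = i → i = i  [¬i ∨ i]
p ∧ (p → p) = i ∧ i = i

i; i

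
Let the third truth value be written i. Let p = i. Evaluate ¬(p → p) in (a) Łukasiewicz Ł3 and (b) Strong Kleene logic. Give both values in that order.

F; i

In Łukasiewicz Ł3: p → p = i → i = T  [min(1, 1−½+½)]
¬(p → p) = ¬T = F
In Strong Kleene logic: p → p = i → i = i  [¬i ∨ i]
¬(p → p) = ¬i = i
They differ because Łukasiewicz Ł3 and Strong Kleene logic treat i differently under implication.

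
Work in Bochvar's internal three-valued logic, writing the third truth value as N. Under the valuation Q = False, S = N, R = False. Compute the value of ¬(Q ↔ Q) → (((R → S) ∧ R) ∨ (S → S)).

N

Q ↔ Q = False ↔ False = True
¬(Q ↔ Q) = ¬True = False
R → S = False → N = N  [any arg is the third value ⇒ result is the third value]
(R → S) ∧ R = N ∧ False = N
S → S = N → N = N
((R → S) ∧ R) ∨ (S → S) = N ∨ N = N
¬(Q ↔ Q) → (((R → S) ∧ R) ∨ (S → S)) = False → N = N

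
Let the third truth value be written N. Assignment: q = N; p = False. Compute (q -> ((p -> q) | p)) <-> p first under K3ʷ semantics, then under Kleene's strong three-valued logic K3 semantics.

N; False

In K3ʷ: p -> q = False -> N = N
(p -> q) | p = N | False = N
q -> ((p -> q) | p) = N -> N = N
(q -> ((p -> q) | p)) <-> p = N <-> False = N
In Kleene's strong three-valued logic K3: p -> q = False -> N = True  [~False | N]
(p -> q) | p = True | False = True
q -> ((p -> q) | p) = N -> True = True
(q -> ((p -> q) | p)) <-> p = True <-> False = False
They differ because K3ʷ and Kleene's strong three-valued logic K3 treat N differently under the binary connectives.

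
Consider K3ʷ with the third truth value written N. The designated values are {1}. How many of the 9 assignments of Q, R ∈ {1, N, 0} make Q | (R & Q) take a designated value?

Designated under: (Q=1, R=1); (Q=1, R=0).

2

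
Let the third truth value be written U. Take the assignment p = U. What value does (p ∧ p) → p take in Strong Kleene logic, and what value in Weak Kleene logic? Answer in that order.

U; U

In Strong Kleene logic: p ∧ p = U ∧ U = U
(p ∧ p) → p = U → U = U  [¬U ∨ U]
In Weak Kleene logic: p ∧ p = U ∧ U = U
(p ∧ p) → p = U → U = U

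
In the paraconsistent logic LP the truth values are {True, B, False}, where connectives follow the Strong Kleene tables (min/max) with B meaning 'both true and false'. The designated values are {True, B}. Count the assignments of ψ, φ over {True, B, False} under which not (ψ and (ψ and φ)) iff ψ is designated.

5

Of the 9 assignments, 5 give a value in {True, B}.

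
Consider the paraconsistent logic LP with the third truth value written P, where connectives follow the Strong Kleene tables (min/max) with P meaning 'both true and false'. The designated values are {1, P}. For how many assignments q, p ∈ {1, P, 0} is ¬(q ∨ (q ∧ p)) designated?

6

Of the 9 assignments, 6 give a value in {1, P}.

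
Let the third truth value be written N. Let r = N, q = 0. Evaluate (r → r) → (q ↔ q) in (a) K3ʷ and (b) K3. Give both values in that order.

N; 1

In K3ʷ: r → r = N → N = N
q ↔ q = 0 ↔ 0 = 1
(r → r) → (q ↔ q) = N → 1 = N
In K3: r → r = N → N = N  [¬N ∨ N]
q ↔ q = 0 ↔ 0 = 1
(r → r) → (q ↔ q) = N → 1 = 1
They differ because K3ʷ and K3 treat N differently under the binary connectives.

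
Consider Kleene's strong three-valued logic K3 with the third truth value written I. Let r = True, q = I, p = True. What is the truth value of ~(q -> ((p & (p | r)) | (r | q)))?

False

p | r = True | True = True
p & (p | r) = True & True = True
r | q = True | I = True
(p & (p | r)) | (r | q) = True | True = True
q -> ((p & (p | r)) | (r | q)) = I -> True = True  [~I | True]
~(q -> ((p & (p | r)) | (r | q))) = ~True = False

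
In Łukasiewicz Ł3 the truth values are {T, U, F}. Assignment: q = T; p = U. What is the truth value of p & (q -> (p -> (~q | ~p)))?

~q = ~T = F
~p = ~U = U
~q | ~p = F | U = U
p -> (~q | ~p) = U -> U = T  [min(1, 1−½+½)]
q -> (p -> (~q | ~p)) = T -> T = T
p & (q -> (p -> (~q | ~p))) = U & T = U

U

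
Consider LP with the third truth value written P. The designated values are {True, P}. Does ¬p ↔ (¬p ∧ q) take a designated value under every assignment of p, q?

Countermodel: p=False, q=False gives False, which is not designated.

No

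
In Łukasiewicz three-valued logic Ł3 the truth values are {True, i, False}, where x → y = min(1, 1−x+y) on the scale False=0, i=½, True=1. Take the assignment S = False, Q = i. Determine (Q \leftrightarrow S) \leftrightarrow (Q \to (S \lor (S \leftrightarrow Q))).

i

Q \leftrightarrow S = i \leftrightarrow False = i  [1 − |½−0|]
S \leftrightarrow Q = False \leftrightarrow i = i
S \lor (S \leftrightarrow Q) = False \lor i = i
Q \to (S \lor (S \leftrightarrow Q)) = i \to i = True
(Q \leftrightarrow S) \leftrightarrow (Q \to (S \lor (S \leftrightarrow Q))) = i \leftrightarrow True = i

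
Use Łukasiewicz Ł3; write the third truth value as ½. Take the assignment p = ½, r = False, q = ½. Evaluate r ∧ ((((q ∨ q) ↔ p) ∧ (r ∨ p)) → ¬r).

q ∨ q = ½ ∨ ½ = ½
(q ∨ q) ↔ p = ½ ↔ ½ = True  [1 − |½−½|]
r ∨ p = False ∨ ½ = ½
((q ∨ q) ↔ p) ∧ (r ∨ p) = True ∧ ½ = ½
¬r = ¬False = True
(((q ∨ q) ↔ p) ∧ (r ∨ p)) → ¬r = ½ → True = True
r ∧ ((((q ∨ q) ↔ p) ∧ (r ∨ p)) → ¬r) = False ∧ True = False

False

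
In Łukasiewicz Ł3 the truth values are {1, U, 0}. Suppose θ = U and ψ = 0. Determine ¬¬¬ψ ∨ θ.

1

¬ψ = ¬0 = 1
¬¬ψ = ¬1 = 0
¬¬¬ψ = ¬0 = 1
¬¬¬ψ ∨ θ = 1 ∨ U = 1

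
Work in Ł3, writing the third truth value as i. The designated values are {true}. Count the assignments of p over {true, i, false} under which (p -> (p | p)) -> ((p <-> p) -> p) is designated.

1

p=true: true ✓
p=i: i ·
p=false: false ·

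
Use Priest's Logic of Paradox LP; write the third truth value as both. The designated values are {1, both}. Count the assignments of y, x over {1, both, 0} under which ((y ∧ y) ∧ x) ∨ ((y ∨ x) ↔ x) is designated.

8

Of the 9 assignments, 8 give a value in {1, both}.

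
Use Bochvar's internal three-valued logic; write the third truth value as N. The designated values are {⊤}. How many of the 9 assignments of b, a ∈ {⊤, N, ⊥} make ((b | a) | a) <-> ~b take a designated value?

1

Designated under: (b=⊥, a=⊤).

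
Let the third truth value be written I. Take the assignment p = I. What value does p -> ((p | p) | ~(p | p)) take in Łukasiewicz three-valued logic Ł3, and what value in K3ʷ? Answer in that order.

In Łukasiewicz three-valued logic Ł3: p | p = I | I = I
p | p = I | I = I
~(p | p) = ~I = I
(p | p) | ~(p | p) = I | I = I
p -> ((p | p) | ~(p | p)) = I -> I = ⊤
In K3ʷ: p | p = I | I = I
p | p = I | I = I
~(p | p) = ~I = I
(p | p) | ~(p | p) = I | I = I
p -> ((p | p) | ~(p | p)) = I -> I = I
They differ because Łukasiewicz three-valued logic Ł3 and K3ʷ treat I differently under the binary connectives.

⊤; I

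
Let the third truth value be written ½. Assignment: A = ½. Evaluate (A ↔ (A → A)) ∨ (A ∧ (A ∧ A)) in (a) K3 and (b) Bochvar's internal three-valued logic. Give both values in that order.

½; ½

In K3: A → A = ½ → ½ = ½  [¬½ ∨ ½]
A ↔ (A → A) = ½ ↔ ½ = ½
A ∧ A = ½ ∧ ½ = ½
A ∧ (A ∧ A) = ½ ∧ ½ = ½
(A ↔ (A → A)) ∨ (A ∧ (A ∧ A)) = ½ ∨ ½ = ½
In Bochvar's internal three-valued logic: A → A = ½ → ½ = ½
A ↔ (A → A) = ½ ↔ ½ = ½
A ∧ A = ½ ∧ ½ = ½
A ∧ (A ∧ A) = ½ ∧ ½ = ½
(A ↔ (A → A)) ∨ (A ∧ (A ∧ A)) = ½ ∨ ½ = ½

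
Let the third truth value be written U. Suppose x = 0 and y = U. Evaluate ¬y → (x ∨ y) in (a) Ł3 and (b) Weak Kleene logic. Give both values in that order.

In Ł3: ¬y = ¬U = U
x ∨ y = 0 ∨ U = U
¬y → (x ∨ y) = U → U = 1  [min(1, 1−½+½)]
In Weak Kleene logic: ¬y = ¬U = U
x ∨ y = 0 ∨ U = U
¬y → (x ∨ y) = U → U = U  [any arg is the third value ⇒ result is the third value]
They differ because Ł3 and Weak Kleene logic treat U differently under the binary connectives.

1; U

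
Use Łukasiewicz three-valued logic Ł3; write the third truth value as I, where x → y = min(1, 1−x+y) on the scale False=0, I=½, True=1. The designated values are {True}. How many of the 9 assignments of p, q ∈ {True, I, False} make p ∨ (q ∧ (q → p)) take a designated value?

3

Designated under: (p=True, q=True); (p=True, q=I); (p=True, q=False).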